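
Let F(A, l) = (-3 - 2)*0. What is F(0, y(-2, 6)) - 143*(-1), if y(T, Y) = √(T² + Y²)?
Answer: 143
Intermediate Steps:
F(A, l) = 0 (F(A, l) = -5*0 = 0)
F(0, y(-2, 6)) - 143*(-1) = 0 - 143*(-1) = 0 + 143 = 143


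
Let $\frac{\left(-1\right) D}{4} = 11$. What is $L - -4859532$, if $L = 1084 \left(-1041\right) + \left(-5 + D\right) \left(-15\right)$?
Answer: $3731823$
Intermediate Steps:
$D = -44$ ($D = \left(-4\right) 11 = -44$)
$L = -1127709$ ($L = 1084 \left(-1041\right) + \left(-5 - 44\right) \left(-15\right) = -1128444 - -735 = -1128444 + 735 = -1127709$)
$L - -4859532 = -1127709 - -4859532 = -1127709 + 4859532 = 3731823$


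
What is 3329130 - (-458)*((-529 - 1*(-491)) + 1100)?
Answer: 3815526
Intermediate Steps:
3329130 - (-458)*((-529 - 1*(-491)) + 1100) = 3329130 - (-458)*((-529 + 491) + 1100) = 3329130 - (-458)*(-38 + 1100) = 3329130 - (-458)*1062 = 3329130 - 1*(-486396) = 3329130 + 486396 = 3815526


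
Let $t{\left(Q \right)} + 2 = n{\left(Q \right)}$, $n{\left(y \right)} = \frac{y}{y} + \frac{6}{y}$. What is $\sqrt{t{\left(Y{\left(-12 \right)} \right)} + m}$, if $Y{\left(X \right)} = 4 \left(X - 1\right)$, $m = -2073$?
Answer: $\frac{i \sqrt{1402102}}{26} \approx 45.542 i$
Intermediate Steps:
$Y{\left(X \right)} = -4 + 4 X$ ($Y{\left(X \right)} = 4 \left(-1 + X\right) = -4 + 4 X$)
$n{\left(y \right)} = 1 + \frac{6}{y}$
$t{\left(Q \right)} = -2 + \frac{6 + Q}{Q}$
$\sqrt{t{\left(Y{\left(-12 \right)} \right)} + m} = \sqrt{\frac{6 - \left(-4 + 4 \left(-12\right)\right)}{-4 + 4 \left(-12\right)} - 2073} = \sqrt{\frac{6 - \left(-4 - 48\right)}{-4 - 48} - 2073} = \sqrt{\frac{6 - -52}{-52} - 2073} = \sqrt{- \frac{6 + 52}{52} - 2073} = \sqrt{\left(- \frac{1}{52}\right) 58 - 2073} = \sqrt{- \frac{29}{26} - 2073} = \sqrt{- \frac{53927}{26}} = \frac{i \sqrt{1402102}}{26}$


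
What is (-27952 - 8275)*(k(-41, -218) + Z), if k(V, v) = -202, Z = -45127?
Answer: 1642133683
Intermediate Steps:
(-27952 - 8275)*(k(-41, -218) + Z) = (-27952 - 8275)*(-202 - 45127) = -36227*(-45329) = 1642133683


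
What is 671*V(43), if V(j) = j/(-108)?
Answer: -28853/108 ≈ -267.16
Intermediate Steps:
V(j) = -j/108 (V(j) = j*(-1/108) = -j/108)
671*V(43) = 671*(-1/108*43) = 671*(-43/108) = -28853/108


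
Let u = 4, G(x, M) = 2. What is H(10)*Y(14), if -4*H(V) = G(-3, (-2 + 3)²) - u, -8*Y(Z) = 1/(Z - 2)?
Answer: -1/192 ≈ -0.0052083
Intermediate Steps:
Y(Z) = -1/(8*(-2 + Z)) (Y(Z) = -1/(8*(Z - 2)) = -1/(8*(-2 + Z)))
H(V) = ½ (H(V) = -(2 - 1*4)/4 = -(2 - 4)/4 = -¼*(-2) = ½)
H(10)*Y(14) = (-1/(-16 + 8*14))/2 = (-1/(-16 + 112))/2 = (-1/96)/2 = (-1*1/96)/2 = (½)*(-1/96) = -1/192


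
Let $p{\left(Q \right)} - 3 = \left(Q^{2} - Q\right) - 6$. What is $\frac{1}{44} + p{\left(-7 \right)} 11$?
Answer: $\frac{25653}{44} \approx 583.02$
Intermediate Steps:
$p{\left(Q \right)} = -3 + Q^{2} - Q$ ($p{\left(Q \right)} = 3 - \left(6 + Q - Q^{2}\right) = -3 + Q^{2} - Q$)
$\frac{1}{44} + p{\left(-7 \right)} 11 = \frac{1}{44} + \left(-3 + \left(-7\right)^{2} - -7\right) 11 = \frac{1}{44} + \left(-3 + 49 + 7\right) 11 = \frac{1}{44} + 53 \cdot 11 = \frac{1}{44} + 583 = \frac{25653}{44}$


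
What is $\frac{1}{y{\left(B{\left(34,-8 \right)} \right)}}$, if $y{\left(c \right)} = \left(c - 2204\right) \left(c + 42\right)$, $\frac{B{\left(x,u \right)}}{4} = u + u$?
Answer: $\frac{1}{49896} \approx 2.0042 \cdot 10^{-5}$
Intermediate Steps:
$B{\left(x,u \right)} = 8 u$ ($B{\left(x,u \right)} = 4 \left(u + u\right) = 4 \cdot 2 u = 8 u$)
$y{\left(c \right)} = \left(-2204 + c\right) \left(42 + c\right)$
$\frac{1}{y{\left(B{\left(34,-8 \right)} \right)}} = \frac{1}{-92568 + \left(8 \left(-8\right)\right)^{2} - 2162 \cdot 8 \left(-8\right)} = \frac{1}{-92568 + \left(-64\right)^{2} - -138368} = \frac{1}{-92568 + 4096 + 138368} = \frac{1}{49896}$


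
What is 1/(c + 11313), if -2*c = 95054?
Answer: -1/36214 ≈ -2.7614e-5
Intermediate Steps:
c = -47527 (c = -½*95054 = -47527)
1/(c + 11313) = 1/(-47527 + 11313) = 1/(-36214) = -1/36214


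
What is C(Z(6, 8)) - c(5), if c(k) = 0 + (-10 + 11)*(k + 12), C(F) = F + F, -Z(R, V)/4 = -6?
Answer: 31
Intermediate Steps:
Z(R, V) = 24 (Z(R, V) = -4*(-6) = 24)
C(F) = 2*F
c(k) = 12 + k (c(k) = 0 + 1*(12 + k) = 0 + (12 + k) = 12 + k)
C(Z(6, 8)) - c(5) = 2*24 - (12 + 5) = 48 - 1*17 = 48 - 17 = 31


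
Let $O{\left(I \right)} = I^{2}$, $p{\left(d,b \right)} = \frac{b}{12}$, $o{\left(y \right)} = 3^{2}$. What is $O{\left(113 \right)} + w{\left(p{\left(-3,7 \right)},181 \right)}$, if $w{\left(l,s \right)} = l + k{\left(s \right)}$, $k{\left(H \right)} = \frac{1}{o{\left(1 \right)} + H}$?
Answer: $\frac{14557331}{1140} \approx 12770.0$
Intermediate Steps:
$o{\left(y \right)} = 9$
$p{\left(d,b \right)} = \frac{b}{12}$ ($p{\left(d,b \right)} = b \frac{1}{12} = \frac{b}{12}$)
$k{\left(H \right)} = \frac{1}{9 + H}$
$w{\left(l,s \right)} = l + \frac{1}{9 + s}$
$O{\left(113 \right)} + w{\left(p{\left(-3,7 \right)},181 \right)} = 113^{2} + \frac{1 + \frac{1}{12} \cdot 7 \left(9 + 181\right)}{9 + 181} = 12769 + \frac{1 + \frac{7}{12} \cdot 190}{190} = 12769 + \frac{1 + \frac{665}{6}}{190} = 12769 + \frac{1}{190} \cdot \frac{671}{6} = 12769 + \frac{671}{1140} = \frac{14557331}{1140}$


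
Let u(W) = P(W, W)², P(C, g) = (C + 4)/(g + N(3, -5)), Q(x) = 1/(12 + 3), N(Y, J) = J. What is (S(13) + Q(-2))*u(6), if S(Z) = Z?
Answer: 3920/3 ≈ 1306.7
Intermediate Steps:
Q(x) = 1/15
P(C, g) = (4 + C)/(-5 + g) (P(C, g) = (C + 4)/(g - 5) = (4 + C)/(-5 + g))
u(W) = (4 + W)²/(-5 + W)² (u(W) = ((4 + W)/(-5 + W))² = (4 + W)²/(-5 + W)²)
(S(13) + Q(-2))*u(6) = (13 + 1/15)*((4 + 6)²/(-5 + 6)²) = 196*(10²/1²)/15 = 196*(1*100)/15 = (196/15)*100 = 3920/3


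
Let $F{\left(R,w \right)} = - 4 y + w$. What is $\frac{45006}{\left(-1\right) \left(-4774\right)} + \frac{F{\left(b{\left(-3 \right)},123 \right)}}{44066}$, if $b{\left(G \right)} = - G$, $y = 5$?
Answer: $\frac{90169369}{9562322} \approx 9.4297$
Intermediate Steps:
$F{\left(R,w \right)} = -20 + w$ ($F{\left(R,w \right)} = \left(-4\right) 5 + w = -20 + w$)
$\frac{45006}{\left(-1\right) \left(-4774\right)} + \frac{F{\left(b{\left(-3 \right)},123 \right)}}{44066} = \frac{45006}{\left(-1\right) \left(-4774\right)} + \frac{-20 + 123}{44066} = \frac{45006}{4774} + 103 \cdot \frac{1}{44066} = 45006 \cdot \frac{1}{4774} + \frac{103}{44066} = \frac{22503}{2387} + \frac{103}{44066} = \frac{90169369}{9562322}$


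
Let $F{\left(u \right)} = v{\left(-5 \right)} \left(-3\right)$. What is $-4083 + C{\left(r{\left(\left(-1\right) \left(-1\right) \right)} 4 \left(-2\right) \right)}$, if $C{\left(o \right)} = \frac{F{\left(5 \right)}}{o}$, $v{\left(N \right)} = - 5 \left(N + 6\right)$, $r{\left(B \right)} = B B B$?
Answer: $- \frac{32679}{8} \approx -4084.9$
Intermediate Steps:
$r{\left(B \right)} = B^{3}$ ($r{\left(B \right)} = B B^{2} = B^{3}$)
$v{\left(N \right)} = -30 - 5 N$ ($v{\left(N \right)} = - 5 \left(6 + N\right) = -30 - 5 N$)
$F{\left(u \right)} = 15$ ($F{\left(u \right)} = \left(-30 - -25\right) \left(-3\right) = \left(-30 + 25\right) \left(-3\right) = \left(-5\right) \left(-3\right) = 15$)
$C{\left(o \right)} = \frac{15}{o}$
$-4083 + C{\left(r{\left(\left(-1\right) \left(-1\right) \right)} 4 \left(-2\right) \right)} = -4083 + \frac{15}{\left(\left(-1\right) \left(-1\right)\right)^{3} \cdot 4 \left(-2\right)} = -4083 + \frac{15}{1^{3} \cdot 4 \left(-2\right)} = -4083 + \frac{15}{1 \cdot 4 \left(-2\right)} = -4083 + \frac{15}{4 \left(-2\right)} = -4083 + \frac{15}{-8} = -4083 + 15 \left(- \frac{1}{8}\right) = -4083 - \frac{15}{8} = - \frac{32679}{8}$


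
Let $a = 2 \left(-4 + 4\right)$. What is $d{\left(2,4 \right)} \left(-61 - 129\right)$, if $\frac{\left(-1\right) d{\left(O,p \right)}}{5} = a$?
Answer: $0$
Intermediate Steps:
$a = 0$ ($a = 2 \cdot 0 = 0$)
$d{\left(O,p \right)} = 0$ ($d{\left(O,p \right)} = \left(-5\right) 0 = 0$)
$d{\left(2,4 \right)} \left(-61 - 129\right) = 0 \left(-61 - 129\right) = 0 \left(-190\right) = 0$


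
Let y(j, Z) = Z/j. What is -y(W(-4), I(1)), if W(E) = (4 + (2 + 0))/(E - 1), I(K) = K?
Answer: ⅚ ≈ 0.83333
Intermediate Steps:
W(E) = 6/(-1 + E) (W(E) = (4 + 2)/(-1 + E) = 6/(-1 + E))
-y(W(-4), I(1)) = -1/(6/(-1 - 4)) = -1/(6/(-5)) = -1/(6*(-⅕)) = -1/(-6/5) = -(-5)/6 = -1*(-⅚) = ⅚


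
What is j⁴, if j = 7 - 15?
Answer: 4096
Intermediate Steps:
j = -8
j⁴ = (-8)⁴ = 4096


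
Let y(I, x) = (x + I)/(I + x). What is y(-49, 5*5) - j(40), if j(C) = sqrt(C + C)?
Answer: 1 - 4*sqrt(5) ≈ -7.9443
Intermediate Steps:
y(I, x) = 1 (y(I, x) = (I + x)/(I + x) = 1)
j(C) = sqrt(2)*sqrt(C) (j(C) = sqrt(2*C) = sqrt(2)*sqrt(C))
y(-49, 5*5) - j(40) = 1 - sqrt(2)*sqrt(40) = 1 - sqrt(2)*2*sqrt(10) = 1 - 4*sqrt(5)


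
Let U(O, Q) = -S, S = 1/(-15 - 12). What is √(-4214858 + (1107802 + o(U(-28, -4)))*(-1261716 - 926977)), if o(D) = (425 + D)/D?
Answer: 4*I*√153110008657 ≈ 1.5652e+6*I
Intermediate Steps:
S = -1/27 (S = 1/(-27) = -1/27 ≈ -0.037037)
U(O, Q) = 1/27 (U(O, Q) = -1*(-1/27) = 1/27)
o(D) = (425 + D)/D
√(-4214858 + (1107802 + o(U(-28, -4)))*(-1261716 - 926977)) = √(-4214858 + (1107802 + (425 + 1/27)/(1/27))*(-1261716 - 926977)) = √(-4214858 + (1107802 + 27*(11476/27))*(-2188693)) = √(-4214858 + (1107802 + 11476)*(-2188693)) = √(-4214858 + 1119278*(-2188693)) = √(-4214858 - 2449755923654) = √(-2449760138512) = 4*I*√153110008657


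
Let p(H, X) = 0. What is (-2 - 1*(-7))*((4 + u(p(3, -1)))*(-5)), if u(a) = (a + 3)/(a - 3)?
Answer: -75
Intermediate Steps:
u(a) = (3 + a)/(-3 + a)
(-2 - 1*(-7))*((4 + u(p(3, -1)))*(-5)) = (-2 - 1*(-7))*((4 + (3 + 0)/(-3 + 0))*(-5)) = (-2 + 7)*((4 + 3/(-3))*(-5)) = 5*((4 - ⅓*3)*(-5)) = 5*((4 - 1)*(-5)) = 5*(3*(-5)) = 5*(-15) = -75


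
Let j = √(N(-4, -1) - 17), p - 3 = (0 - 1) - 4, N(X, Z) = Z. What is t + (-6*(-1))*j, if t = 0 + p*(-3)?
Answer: 6 + 18*I*√2 ≈ 6.0 + 25.456*I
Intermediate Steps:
p = -2 (p = 3 + ((0 - 1) - 4) = 3 + (-1 - 4) = 3 - 5 = -2)
t = 6 (t = 0 - 2*(-3) = 0 + 6 = 6)
j = 3*I*√2 (j = √(-1 - 17) = √(-18) = 3*I*√2 ≈ 4.2426*I)
t + (-6*(-1))*j = 6 + (-6*(-1))*(3*I*√2) = 6 + 6*(3*I*√2) = 6 + 18*I*√2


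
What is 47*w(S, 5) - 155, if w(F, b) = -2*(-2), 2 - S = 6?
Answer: 33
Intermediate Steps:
S = -4 (S = 2 - 1*6 = 2 - 6 = -4)
w(F, b) = 4
47*w(S, 5) - 155 = 47*4 - 155 = 188 - 155 = 33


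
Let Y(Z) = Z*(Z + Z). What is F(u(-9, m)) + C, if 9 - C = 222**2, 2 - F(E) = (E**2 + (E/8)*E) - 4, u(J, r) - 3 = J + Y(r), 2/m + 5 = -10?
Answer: -554726491/11250 ≈ -49309.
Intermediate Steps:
Y(Z) = 2*Z**2 (Y(Z) = Z*(2*Z) = 2*Z**2)
m = -2/15 (m = 2/(-5 - 10) = 2/(-15) = 2*(-1/15) = -2/15 ≈ -0.13333)
u(J, r) = 3 + J + 2*r**2 (u(J, r) = 3 + (J + 2*r**2) = 3 + J + 2*r**2)
F(E) = 6 - 9*E**2/8 (F(E) = 2 - ((E**2 + (E/8)*E) - 4) = 2 - ((E**2 + E**2/8) - 4) = 2 - (9*E**2/8 - 4) = 2 - (-4 + 9*E**2/8) = 2 + (4 - 9*E**2/8) = 6 - 9*E**2/8)
C = -49275 (C = 9 - 1*222**2 = 9 - 1*49284 = 9 - 49284 = -49275)
F(u(-9, m)) + C = (6 - 9*(3 - 9 + 2*(-2/15)**2)**2/8) - 49275 = (6 - 9*(3 - 9 + 2*(4/225))**2/8) - 49275 = (6 - 9*(3 - 9 + 8/225)**2/8) - 49275 = (6 - 9*(-1342/225)**2/8) - 49275 = (6 - 9/8*1800964/50625) - 49275 = (6 - 450241/11250) - 49275 = -382741/11250 - 49275 = -554726491/11250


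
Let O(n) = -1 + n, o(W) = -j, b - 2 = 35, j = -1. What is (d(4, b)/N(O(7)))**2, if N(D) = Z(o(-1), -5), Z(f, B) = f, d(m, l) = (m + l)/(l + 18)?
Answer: 1681/3025 ≈ 0.55570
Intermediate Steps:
b = 37 (b = 2 + 35 = 37)
o(W) = 1 (o(W) = -1*(-1) = 1)
d(m, l) = (l + m)/(18 + l)
N(D) = 1
(d(4, b)/N(O(7)))**2 = (((37 + 4)/(18 + 37))/1)**2 = ((41/55)*1)**2 = (41/55)**2 = 1681/3025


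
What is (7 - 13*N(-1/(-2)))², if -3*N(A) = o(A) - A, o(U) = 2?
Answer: 729/4 ≈ 182.25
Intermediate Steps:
N(A) = -⅔ + A/3 (N(A) = -(2 - A)/3 = -⅔ + A/3)
(7 - 13*N(-1/(-2)))² = (7 - 13*(-⅔ + (-1/(-2))/3))² = (7 - 13*(-⅔ + (-1*(-½))/3))² = (7 - 13*(-⅔ + (⅓)*(½)))² = (7 - 13*(-⅔ + ⅙))² = (7 - 13*(-½))² = (7 + 13/2)² = (27/2)² = 729/4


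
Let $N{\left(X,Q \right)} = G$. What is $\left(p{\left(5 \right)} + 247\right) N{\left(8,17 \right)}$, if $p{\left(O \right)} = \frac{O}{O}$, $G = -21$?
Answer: $-5208$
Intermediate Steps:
$N{\left(X,Q \right)} = -21$
$p{\left(O \right)} = 1$
$\left(p{\left(5 \right)} + 247\right) N{\left(8,17 \right)} = \left(1 + 247\right) \left(-21\right) = 248 \left(-21\right) = -5208$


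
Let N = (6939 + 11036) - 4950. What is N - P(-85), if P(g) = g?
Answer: 13110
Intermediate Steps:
N = 13025 (N = 17975 - 4950 = 13025)
N - P(-85) = 13025 - 1*(-85) = 13025 + 85 = 13110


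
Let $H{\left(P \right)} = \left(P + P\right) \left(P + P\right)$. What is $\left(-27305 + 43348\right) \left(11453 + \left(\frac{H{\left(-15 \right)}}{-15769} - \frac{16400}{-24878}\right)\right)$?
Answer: $\frac{36042698396433189}{196150591} \approx 1.8375 \cdot 10^{8}$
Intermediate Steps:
$H{\left(P \right)} = 4 P^{2}$ ($H{\left(P \right)} = 2 P 2 P = 4 P^{2}$)
$\left(-27305 + 43348\right) \left(11453 + \left(\frac{H{\left(-15 \right)}}{-15769} - \frac{16400}{-24878}\right)\right) = \left(-27305 + 43348\right) \left(11453 + \left(\frac{4 \left(-15\right)^{2}}{-15769} - \frac{16400}{-24878}\right)\right) = 16043 \left(11453 + \left(4 \cdot 225 \left(- \frac{1}{15769}\right) - - \frac{8200}{12439}\right)\right) = 16043 \left(11453 + \left(900 \left(- \frac{1}{15769}\right) + \frac{8200}{12439}\right)\right) = 16043 \left(11453 + \left(- \frac{900}{15769} + \frac{8200}{12439}\right)\right) = 16043 \left(11453 + \frac{118110700}{196150591}\right) = 16043 \cdot \frac{2246630829423}{196150591} = \frac{36042698396433189}{196150591}$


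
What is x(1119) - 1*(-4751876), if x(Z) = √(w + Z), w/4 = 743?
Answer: 4751876 + √4091 ≈ 4.7519e+6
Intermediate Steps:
w = 2972 (w = 4*743 = 2972)
x(Z) = √(2972 + Z)
x(1119) - 1*(-4751876) = √(2972 + 1119) - 1*(-4751876) = √4091 + 4751876 = 4751876 + √4091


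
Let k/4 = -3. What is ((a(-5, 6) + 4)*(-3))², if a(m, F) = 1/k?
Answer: 2209/16 ≈ 138.06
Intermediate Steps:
k = -12 (k = 4*(-3) = -12)
a(m, F) = -1/12 (a(m, F) = 1/(-12) = -1/12)
((a(-5, 6) + 4)*(-3))² = ((-1/12 + 4)*(-3))² = ((47/12)*(-3))² = (-47/4)² = 2209/16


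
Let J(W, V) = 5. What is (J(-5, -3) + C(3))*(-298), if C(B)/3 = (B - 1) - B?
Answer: -596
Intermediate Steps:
C(B) = -3 (C(B) = 3*((B - 1) - B) = 3*((-1 + B) - B) = 3*(-1) = -3)
(J(-5, -3) + C(3))*(-298) = (5 - 3)*(-298) = 2*(-298) = -596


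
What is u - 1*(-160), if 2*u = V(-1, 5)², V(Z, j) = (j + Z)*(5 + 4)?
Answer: 808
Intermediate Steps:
V(Z, j) = 9*Z + 9*j (V(Z, j) = (Z + j)*9 = 9*Z + 9*j)
u = 648 (u = (9*(-1) + 9*5)²/2 = (-9 + 45)²/2 = (½)*36² = (½)*1296 = 648)
u - 1*(-160) = 648 - 1*(-160) = 648 + 160 = 808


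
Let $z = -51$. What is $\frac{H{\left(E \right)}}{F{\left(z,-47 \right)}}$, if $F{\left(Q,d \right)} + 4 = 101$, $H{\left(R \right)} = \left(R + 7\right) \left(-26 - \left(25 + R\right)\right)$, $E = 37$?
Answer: $- \frac{3872}{97} \approx -39.918$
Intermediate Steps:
$H{\left(R \right)} = \left(-51 - R\right) \left(7 + R\right)$ ($H{\left(R \right)} = \left(7 + R\right) \left(-51 - R\right) = \left(-51 - R\right) \left(7 + R\right)$)
$F{\left(Q,d \right)} = 97$ ($F{\left(Q,d \right)} = -4 + 101 = 97$)
$\frac{H{\left(E \right)}}{F{\left(z,-47 \right)}} = \frac{-357 - 37^{2} - 2146}{97} = \left(-357 - 1369 - 2146\right) \frac{1}{97} = \left(-3872\right) \frac{1}{97} = - \frac{3872}{97}$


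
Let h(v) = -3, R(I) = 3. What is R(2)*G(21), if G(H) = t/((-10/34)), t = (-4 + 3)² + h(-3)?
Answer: 102/5 ≈ 20.400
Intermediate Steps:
t = -2 (t = (-4 + 3)² - 3 = (-1)² - 3 = 1 - 3 = -2)
G(H) = 34/5 (G(H) = -2/((-10/34)) = -2/((-10*1/34)) = -2/(-5/17) = -2*(-17/5) = 34/5)
R(2)*G(21) = 3*(34/5) = 102/5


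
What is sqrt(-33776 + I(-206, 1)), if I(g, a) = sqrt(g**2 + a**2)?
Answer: sqrt(-33776 + sqrt(42437)) ≈ 183.22*I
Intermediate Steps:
I(g, a) = sqrt(a**2 + g**2)
sqrt(-33776 + I(-206, 1)) = sqrt(-33776 + sqrt(1**2 + (-206)**2)) = sqrt(-33776 + sqrt(1 + 42436)) = sqrt(-33776 + sqrt(42437))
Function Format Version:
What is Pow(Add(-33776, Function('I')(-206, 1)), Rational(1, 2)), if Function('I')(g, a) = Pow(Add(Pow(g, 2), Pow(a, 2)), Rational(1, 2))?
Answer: Pow(Add(-33776, Pow(42437, Rational(1, 2))), Rational(1, 2)) ≈ Mul(183.22, I)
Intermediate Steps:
Function('I')(g, a) = Pow(Add(Pow(a, 2), Pow(g, 2)), Rational(1, 2))
Pow(Add(-33776, Function('I')(-206, 1)), Rational(1, 2)) = Pow(Add(-33776, Pow(Add(Pow(1, 2), Pow(-206, 2)), Rational(1, 2))), Rational(1, 2)) = Pow(Add(-33776, Pow(Add(1, 42436), Rational(1, 2))), Rational(1, 2)) = Pow(Add(-33776, Pow(42437, Rational(1, 2))), Rational(1, 2))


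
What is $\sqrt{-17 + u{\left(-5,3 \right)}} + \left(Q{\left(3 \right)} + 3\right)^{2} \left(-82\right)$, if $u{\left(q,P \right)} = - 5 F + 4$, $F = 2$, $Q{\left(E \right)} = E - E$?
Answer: $-738 + i \sqrt{23} \approx -738.0 + 4.7958 i$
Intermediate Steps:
$Q{\left(E \right)} = 0$
$u{\left(q,P \right)} = -6$ ($u{\left(q,P \right)} = \left(-5\right) 2 + 4 = -10 + 4 = -6$)
$\sqrt{-17 + u{\left(-5,3 \right)}} + \left(Q{\left(3 \right)} + 3\right)^{2} \left(-82\right) = \sqrt{-17 - 6} + \left(0 + 3\right)^{2} \left(-82\right) = \sqrt{-23} + 3^{2} \left(-82\right) = i \sqrt{23} + 9 \left(-82\right) = i \sqrt{23} - 738 = -738 + i \sqrt{23}$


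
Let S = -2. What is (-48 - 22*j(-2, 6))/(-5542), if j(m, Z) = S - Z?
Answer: -64/2771 ≈ -0.023096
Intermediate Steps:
j(m, Z) = -2 - Z
(-48 - 22*j(-2, 6))/(-5542) = (-48 - 22*(-2 - 1*6))/(-5542) = (-48 - 22*(-2 - 6))*(-1/5542) = (-48 - 22*(-8))*(-1/5542) = (-48 + 176)*(-1/5542) = 128*(-1/5542) = -64/2771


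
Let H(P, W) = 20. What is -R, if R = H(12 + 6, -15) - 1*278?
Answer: 258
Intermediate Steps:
R = -258 (R = 20 - 1*278 = 20 - 278 = -258)
-R = -1*(-258) = 258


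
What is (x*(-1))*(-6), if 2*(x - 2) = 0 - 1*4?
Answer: 0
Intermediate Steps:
x = 0 (x = 2 + (0 - 1*4)/2 = 2 + (0 - 4)/2 = 2 + (1/2)*(-4) = 2 - 2 = 0)
(x*(-1))*(-6) = (0*(-1))*(-6) = 0*(-6) = 0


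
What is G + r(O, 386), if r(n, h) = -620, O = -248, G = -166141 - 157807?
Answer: -324568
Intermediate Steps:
G = -323948
G + r(O, 386) = -323948 - 620 = -324568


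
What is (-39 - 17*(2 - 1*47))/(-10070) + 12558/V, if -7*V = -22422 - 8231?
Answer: 61639953/22048265 ≈ 2.7957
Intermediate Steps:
V = 4379 (V = -(-22422 - 8231)/7 = -⅐*(-30653) = 4379)
(-39 - 17*(2 - 1*47))/(-10070) + 12558/V = (-39 - 17*(2 - 1*47))/(-10070) + 12558/4379 = (-39 - 17*(2 - 47))*(-1/10070) + 12558*(1/4379) = (-39 - 17*(-45))*(-1/10070) + 12558/4379 = (-39 + 765)*(-1/10070) + 12558/4379 = 726*(-1/10070) + 12558/4379 = -363/5035 + 12558/4379 = 61639953/22048265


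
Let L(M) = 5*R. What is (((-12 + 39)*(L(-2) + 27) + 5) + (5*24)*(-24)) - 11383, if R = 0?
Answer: -13529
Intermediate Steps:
L(M) = 0 (L(M) = 5*0 = 0)
(((-12 + 39)*(L(-2) + 27) + 5) + (5*24)*(-24)) - 11383 = (((-12 + 39)*(0 + 27) + 5) + (5*24)*(-24)) - 11383 = ((27*27 + 5) + 120*(-24)) - 11383 = ((729 + 5) - 2880) - 11383 = (734 - 2880) - 11383 = -2146 - 11383 = -13529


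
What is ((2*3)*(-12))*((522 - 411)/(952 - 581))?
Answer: -7992/371 ≈ -21.542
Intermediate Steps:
((2*3)*(-12))*((522 - 411)/(952 - 581)) = (6*(-12))*(111/371) = -7992/371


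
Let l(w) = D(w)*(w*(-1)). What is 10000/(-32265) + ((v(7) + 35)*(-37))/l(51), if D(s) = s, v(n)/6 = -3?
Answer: -7471/109701 ≈ -0.068103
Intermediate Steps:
v(n) = -18 (v(n) = 6*(-3) = -18)
l(w) = -w² (l(w) = w*(w*(-1)) = w*(-w) = -w²)
10000/(-32265) + ((v(7) + 35)*(-37))/l(51) = 10000/(-32265) + ((-18 + 35)*(-37))/((-1*51²)) = 10000*(-1/32265) + (17*(-37))/((-1*2601)) = -2000/6453 - 629/(-2601) = -2000/6453 - 629*(-1/2601) = -2000/6453 + 37/153 = -7471/109701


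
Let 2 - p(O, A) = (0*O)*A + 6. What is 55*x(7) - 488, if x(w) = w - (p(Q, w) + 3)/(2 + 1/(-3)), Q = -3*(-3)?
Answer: -70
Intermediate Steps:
Q = 9
p(O, A) = -4 (p(O, A) = 2 - ((0*O)*A + 6) = 2 - (0*A + 6) = 2 - (0 + 6) = 2 - 1*6 = 2 - 6 = -4)
x(w) = ⅗ + w (x(w) = w - (-4 + 3)/(2 + 1/(-3)) = w - (-1)/(2 - ⅓) = w - (-1)/5/3 = w - (-1)*3/5 = w - 1*(-⅗) = w + ⅗ = ⅗ + w)
55*x(7) - 488 = 55*(⅗ + 7) - 488 = 55*(38/5) - 488 = 418 - 488 = -70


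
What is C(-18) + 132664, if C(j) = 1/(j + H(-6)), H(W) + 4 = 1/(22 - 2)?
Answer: 58239476/439 ≈ 1.3266e+5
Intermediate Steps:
H(W) = -79/20 (H(W) = -4 + 1/(22 - 2) = -4 + 1/20 = -79/20)
C(j) = 1/(-79/20 + j) (C(j) = 1/(j - 79/20) = 1/(-79/20 + j))
C(-18) + 132664 = 20/(-79 + 20*(-18)) + 132664 = 20/(-79 - 360) + 132664 = 20/(-439) + 132664 = 20*(-1/439) + 132664 = -20/439 + 132664 = 58239476/439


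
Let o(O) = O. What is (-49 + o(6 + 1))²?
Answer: 1764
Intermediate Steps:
(-49 + o(6 + 1))² = (-49 + (6 + 1))² = (-49 + 7)² = (-42)² = 1764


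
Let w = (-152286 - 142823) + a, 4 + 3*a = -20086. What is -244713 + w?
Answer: -1639556/3 ≈ -5.4652e+5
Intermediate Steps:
a = -20090/3 (a = -4/3 + (⅓)*(-20086) = -4/3 - 20086/3 = -20090/3 ≈ -6696.7)
w = -905417/3 (w = (-152286 - 142823) - 20090/3 = -295109 - 20090/3 = -905417/3 ≈ -3.0181e+5)
-244713 + w = -244713 - 905417/3 = -1639556/3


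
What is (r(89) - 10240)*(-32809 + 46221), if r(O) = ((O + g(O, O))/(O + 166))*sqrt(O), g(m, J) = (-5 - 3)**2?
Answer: -137338880 + 40236*sqrt(89)/5 ≈ -1.3726e+8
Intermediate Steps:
g(m, J) = 64 (g(m, J) = (-8)**2 = 64)
r(O) = sqrt(O)*(64 + O)/(166 + O) (r(O) = ((O + 64)/(O + 166))*sqrt(O) = ((64 + O)/(166 + O))*sqrt(O) = sqrt(O)*(64 + O)/(166 + O))
(r(89) - 10240)*(-32809 + 46221) = (sqrt(89)*(64 + 89)/(166 + 89) - 10240)*(-32809 + 46221) = (sqrt(89)*153/255 - 10240)*13412 = (sqrt(89)*(1/255)*153 - 10240)*13412 = (3*sqrt(89)/5 - 10240)*13412 = (-10240 + 3*sqrt(89)/5)*13412 = -137338880 + 40236*sqrt(89)/5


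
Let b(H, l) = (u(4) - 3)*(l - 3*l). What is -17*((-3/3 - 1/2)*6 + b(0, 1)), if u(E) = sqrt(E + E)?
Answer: 51 + 68*sqrt(2) ≈ 147.17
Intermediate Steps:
u(E) = sqrt(2)*sqrt(E) (u(E) = sqrt(2*E) = sqrt(2)*sqrt(E))
b(H, l) = -2*l*(-3 + 2*sqrt(2)) (b(H, l) = (sqrt(2)*sqrt(4) - 3)*(l - 3*l) = (sqrt(2)*2 - 3)*(-2*l) = (2*sqrt(2) - 3)*(-2*l) = (-3 + 2*sqrt(2))*(-2*l) = -2*l*(-3 + 2*sqrt(2)))
-17*((-3/3 - 1/2)*6 + b(0, 1)) = -17*((-3/3 - 1/2)*6 + 2*1*(3 - 2*sqrt(2))) = -17*((-3*1/3 - 1*1/2)*6 + (6 - 4*sqrt(2))) = -17*((-1 - 1/2)*6 + (6 - 4*sqrt(2))) = -17*(-3/2*6 + (6 - 4*sqrt(2))) = -17*(-9 + (6 - 4*sqrt(2))) = -17*(-3 - 4*sqrt(2)) = 51 + 68*sqrt(2)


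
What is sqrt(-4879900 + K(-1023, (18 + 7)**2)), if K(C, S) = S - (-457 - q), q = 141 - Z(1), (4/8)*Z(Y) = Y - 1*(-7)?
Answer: 3*I*sqrt(542077) ≈ 2208.8*I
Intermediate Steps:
Z(Y) = 14 + 2*Y (Z(Y) = 2*(Y - 1*(-7)) = 2*(Y + 7) = 2*(7 + Y) = 14 + 2*Y)
q = 125 (q = 141 - (14 + 2*1) = 141 - (14 + 2) = 141 - 1*16 = 141 - 16 = 125)
K(C, S) = 582 + S (K(C, S) = S - (-457 - 1*125) = S - (-457 - 125) = S - 1*(-582) = S + 582 = 582 + S)
sqrt(-4879900 + K(-1023, (18 + 7)**2)) = sqrt(-4879900 + (582 + (18 + 7)**2)) = sqrt(-4879900 + (582 + 25**2)) = sqrt(-4879900 + (582 + 625)) = sqrt(-4879900 + 1207) = sqrt(-4878693) = 3*I*sqrt(542077)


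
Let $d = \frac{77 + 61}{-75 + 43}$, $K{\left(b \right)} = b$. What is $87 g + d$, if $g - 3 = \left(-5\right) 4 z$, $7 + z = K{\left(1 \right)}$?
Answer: $\frac{171147}{16} \approx 10697.0$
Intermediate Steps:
$z = -6$ ($z = -7 + 1 = -6$)
$g = 123$ ($g = 3 + \left(-5\right) 4 \left(-6\right) = 3 - -120 = 3 + 120 = 123$)
$d = - \frac{69}{16}$ ($d = \frac{138}{-32} = 138 \left(- \frac{1}{32}\right) = - \frac{69}{16} \approx -4.3125$)
$87 g + d = 87 \cdot 123 - \frac{69}{16} = 10701 - \frac{69}{16} = \frac{171147}{16}$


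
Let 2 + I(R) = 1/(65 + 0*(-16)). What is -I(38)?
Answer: 129/65 ≈ 1.9846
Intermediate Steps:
I(R) = -129/65 (I(R) = -2 + 1/(65 + 0*(-16)) = -2 + 1/(65 + 0) = -2 + 1/65 = -129/65)
-I(38) = -1*(-129/65) = 129/65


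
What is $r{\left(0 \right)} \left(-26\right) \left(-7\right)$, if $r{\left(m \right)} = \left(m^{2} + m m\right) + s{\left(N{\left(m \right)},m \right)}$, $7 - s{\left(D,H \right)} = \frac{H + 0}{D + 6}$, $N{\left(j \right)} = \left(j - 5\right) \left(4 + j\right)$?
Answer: $1274$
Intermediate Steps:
$N{\left(j \right)} = \left(-5 + j\right) \left(4 + j\right)$
$s{\left(D,H \right)} = 7 - \frac{H}{6 + D}$ ($s{\left(D,H \right)} = 7 - \frac{H + 0}{D + 6} = 7 - \frac{H}{6 + D}$)
$r{\left(m \right)} = 2 m^{2} + \frac{-98 - 8 m + 7 m^{2}}{-14 + m^{2} - m}$ ($r{\left(m \right)} = \left(m^{2} + m m\right) + \frac{42 - m + 7 \left(-20 + m^{2} - m\right)}{6 - \left(20 + m - m^{2}\right)} = \left(m^{2} + m^{2}\right) + \frac{42 - m - \left(140 - 7 m^{2} + 7 m\right)}{-14 + m^{2} - m} = 2 m^{2} + \frac{-98 - 8 m + 7 m^{2}}{-14 + m^{2} - m}$)
$r{\left(0 \right)} \left(-26\right) \left(-7\right) = \frac{-98 - 21 \cdot 0^{2} - 0 - 2 \cdot 0^{3} + 2 \cdot 0^{4}}{-14 + 0^{2} - 0} \left(-26\right) \left(-7\right) = \frac{-98 - 0 + 0 - 0 + 2 \cdot 0}{-14 + 0 + 0} \left(-26\right) \left(-7\right) = \frac{-98 + 0 + 0 + 0 + 0}{-14} \left(-26\right) \left(-7\right) = \left(- \frac{1}{14}\right) \left(-98\right) \left(-26\right) \left(-7\right) = 7 \left(-26\right) \left(-7\right) = \left(-182\right) \left(-7\right) = 1274$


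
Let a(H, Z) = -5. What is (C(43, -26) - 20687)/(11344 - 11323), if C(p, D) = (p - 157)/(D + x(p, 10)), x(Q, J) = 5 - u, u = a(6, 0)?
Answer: -165439/168 ≈ -984.76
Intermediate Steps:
u = -5
x(Q, J) = 10 (x(Q, J) = 5 - 1*(-5) = 5 + 5 = 10)
C(p, D) = (-157 + p)/(10 + D) (C(p, D) = (p - 157)/(D + 10) = (-157 + p)/(10 + D))
(C(43, -26) - 20687)/(11344 - 11323) = ((-157 + 43)/(10 - 26) - 20687)/(11344 - 11323) = (-114/(-16) - 20687)/21 = (-1/16*(-114) - 20687)*(1/21) = (57/8 - 20687)*(1/21) = -165439/8*1/21 = -165439/168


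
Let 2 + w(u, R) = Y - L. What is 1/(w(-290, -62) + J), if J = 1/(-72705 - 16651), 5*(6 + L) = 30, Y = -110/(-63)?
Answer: -5629428/1429759 ≈ -3.9373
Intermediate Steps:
Y = 110/63 (Y = -110*(-1/63) = 110/63 ≈ 1.7460)
L = 0 (L = -6 + (⅕)*30 = -6 + 6 = 0)
J = -1/89356 (J = 1/(-89356) = -1/89356 ≈ -1.1191e-5)
w(u, R) = -16/63 (w(u, R) = -2 + (110/63 - 1*0) = -2 + (110/63 + 0) = -2 + 110/63 = -16/63)
1/(w(-290, -62) + J) = 1/(-16/63 - 1/89356) = 1/(-1429759/5629428) = -5629428/1429759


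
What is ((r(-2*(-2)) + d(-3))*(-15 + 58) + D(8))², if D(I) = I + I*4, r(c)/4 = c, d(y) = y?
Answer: 358801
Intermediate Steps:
r(c) = 4*c
D(I) = 5*I (D(I) = I + 4*I = 5*I)
((r(-2*(-2)) + d(-3))*(-15 + 58) + D(8))² = ((4*(-2*(-2)) - 3)*(-15 + 58) + 5*8)² = ((4*4 - 3)*43 + 40)² = ((16 - 3)*43 + 40)² = (13*43 + 40)² = (559 + 40)² = 599² = 358801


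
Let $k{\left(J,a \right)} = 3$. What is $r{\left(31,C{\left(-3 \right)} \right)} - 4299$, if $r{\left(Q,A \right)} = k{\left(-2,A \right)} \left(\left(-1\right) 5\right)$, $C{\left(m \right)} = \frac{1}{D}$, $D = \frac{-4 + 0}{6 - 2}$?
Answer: $-4314$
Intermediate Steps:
$D = -1$ ($D = - \frac{4}{4} = \left(-4\right) \frac{1}{4} = -1$)
$C{\left(m \right)} = -1$ ($C{\left(m \right)} = \frac{1}{-1} = -1$)
$r{\left(Q,A \right)} = -15$ ($r{\left(Q,A \right)} = 3 \left(\left(-1\right) 5\right) = 3 \left(-5\right) = -15$)
$r{\left(31,C{\left(-3 \right)} \right)} - 4299 = -15 - 4299 = -4314$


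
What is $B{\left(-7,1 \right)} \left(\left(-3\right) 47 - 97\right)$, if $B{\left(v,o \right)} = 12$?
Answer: $-2856$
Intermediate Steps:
$B{\left(-7,1 \right)} \left(\left(-3\right) 47 - 97\right) = 12 \left(\left(-3\right) 47 - 97\right) = 12 \left(-141 - 97\right) = 12 \left(-238\right) = -2856$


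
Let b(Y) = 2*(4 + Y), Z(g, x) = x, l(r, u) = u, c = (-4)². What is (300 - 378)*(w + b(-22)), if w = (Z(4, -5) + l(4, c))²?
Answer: -6630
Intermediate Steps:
c = 16
b(Y) = 8 + 2*Y
w = 121 (w = (-5 + 16)² = 11² = 121)
(300 - 378)*(w + b(-22)) = (300 - 378)*(121 + (8 + 2*(-22))) = -78*(121 + (8 - 44)) = -78*(121 - 36) = -78*85 = -6630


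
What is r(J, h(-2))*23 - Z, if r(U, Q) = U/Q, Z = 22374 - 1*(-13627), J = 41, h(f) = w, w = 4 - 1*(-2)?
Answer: -215063/6 ≈ -35844.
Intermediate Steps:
w = 6 (w = 4 + 2 = 6)
h(f) = 6
Z = 36001 (Z = 22374 + 13627 = 36001)
r(J, h(-2))*23 - Z = (41/6)*23 - 1*36001 = (41*(⅙))*23 - 36001 = (41/6)*23 - 36001 = 943/6 - 36001 = -215063/6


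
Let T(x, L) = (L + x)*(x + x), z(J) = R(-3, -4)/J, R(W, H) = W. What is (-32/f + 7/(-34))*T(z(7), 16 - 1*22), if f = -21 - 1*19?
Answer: 2727/833 ≈ 3.2737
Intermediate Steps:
f = -40 (f = -21 - 19 = -40)
z(J) = -3/J
T(x, L) = 2*x*(L + x) (T(x, L) = (L + x)*(2*x) = 2*x*(L + x))
(-32/f + 7/(-34))*T(z(7), 16 - 1*22) = (-32/(-40) + 7/(-34))*(2*(-3/7)*((16 - 1*22) - 3/7)) = (-32*(-1/40) + 7*(-1/34))*(2*(-3*⅐)*((16 - 22) - 3*⅐)) = (⅘ - 7/34)*(2*(-3/7)*(-6 - 3/7)) = 101*(2*(-3/7)*(-45/7))/170 = (101/170)*(270/49) = 2727/833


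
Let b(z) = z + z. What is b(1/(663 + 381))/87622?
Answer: 1/45738684 ≈ 2.1863e-8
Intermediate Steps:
b(z) = 2*z
b(1/(663 + 381))/87622 = (2/(663 + 381))/87622 = (2/1044)*(1/87622) = (2*(1/1044))*(1/87622) = (1/522)*(1/87622) = 1/45738684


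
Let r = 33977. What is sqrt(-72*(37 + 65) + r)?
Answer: sqrt(26633) ≈ 163.20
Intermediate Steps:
sqrt(-72*(37 + 65) + r) = sqrt(-72*(37 + 65) + 33977) = sqrt(-72*102 + 33977) = sqrt(-7344 + 33977) = sqrt(26633)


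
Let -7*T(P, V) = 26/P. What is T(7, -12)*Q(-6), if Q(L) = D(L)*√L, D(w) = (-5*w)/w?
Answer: 130*I*√6/49 ≈ 6.4986*I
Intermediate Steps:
D(w) = -5
Q(L) = -5*√L
T(P, V) = -26/(7*P)
T(7, -12)*Q(-6) = (-26/7/7)*(-5*I*√6) = (-26/7*⅐)*(-5*I*√6) = -(-130)*I*√6/49 = 130*I*√6/49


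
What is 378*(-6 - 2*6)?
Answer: -6804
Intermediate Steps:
378*(-6 - 2*6) = 378*(-6 - 12) = 378*(-18) = -6804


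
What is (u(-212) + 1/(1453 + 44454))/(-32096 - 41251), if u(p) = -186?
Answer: 8538701/3367140729 ≈ 0.0025359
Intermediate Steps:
(u(-212) + 1/(1453 + 44454))/(-32096 - 41251) = (-186 + 1/(1453 + 44454))/(-32096 - 41251) = (-186 + 1/45907)/(-73347) = (-186 + 1/45907)*(-1/73347) = -8538701/45907*(-1/73347) = 8538701/3367140729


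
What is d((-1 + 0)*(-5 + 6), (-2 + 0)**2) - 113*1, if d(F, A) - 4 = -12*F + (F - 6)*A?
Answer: -125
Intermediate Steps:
d(F, A) = 4 - 12*F + A*(-6 + F) (d(F, A) = 4 + (-12*F + (F - 6)*A) = 4 + (-12*F + (-6 + F)*A) = 4 + (-12*F + A*(-6 + F)) = 4 - 12*F + A*(-6 + F))
d((-1 + 0)*(-5 + 6), (-2 + 0)**2) - 113*1 = (4 - 12*(-1 + 0)*(-5 + 6) - 6*(-2 + 0)**2 + (-2 + 0)**2*((-1 + 0)*(-5 + 6))) - 113*1 = (4 - (-12) - 6*(-2)**2 + (-2)**2*(-1*1)) - 113 = (4 - 12*(-1) - 6*4 + 4*(-1)) - 113 = (4 + 12 - 24 - 4) - 113 = -12 - 113 = -125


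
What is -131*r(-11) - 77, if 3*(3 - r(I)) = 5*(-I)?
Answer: 5795/3 ≈ 1931.7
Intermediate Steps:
r(I) = 3 + 5*I/3 (r(I) = 3 - 5*(-I)/3 = 3 - (-5)*I/3 = 3 + 5*I/3)
-131*r(-11) - 77 = -131*(3 + (5/3)*(-11)) - 77 = -131*(3 - 55/3) - 77 = -131*(-46/3) - 77 = 6026/3 - 77 = 5795/3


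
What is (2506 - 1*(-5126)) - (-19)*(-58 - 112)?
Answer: 4402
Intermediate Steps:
(2506 - 1*(-5126)) - (-19)*(-58 - 112) = (2506 + 5126) - (-19)*(-170) = 7632 - 1*3230 = 7632 - 3230 = 4402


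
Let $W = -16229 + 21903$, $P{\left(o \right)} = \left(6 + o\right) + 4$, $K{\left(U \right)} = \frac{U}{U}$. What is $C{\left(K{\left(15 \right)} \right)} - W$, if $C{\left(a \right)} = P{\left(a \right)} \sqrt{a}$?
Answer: $-5663$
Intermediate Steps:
$K{\left(U \right)} = 1$
$P{\left(o \right)} = 10 + o$
$W = 5674$
$C{\left(a \right)} = \sqrt{a} \left(10 + a\right)$ ($C{\left(a \right)} = \left(10 + a\right) \sqrt{a} = \sqrt{a} \left(10 + a\right)$)
$C{\left(K{\left(15 \right)} \right)} - W = \sqrt{1} \left(10 + 1\right) - 5674 = 1 \cdot 11 - 5674 = 11 - 5674 = -5663$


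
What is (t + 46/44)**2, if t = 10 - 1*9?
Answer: 2025/484 ≈ 4.1839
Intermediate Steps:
t = 1 (t = 10 - 9 = 1)
(t + 46/44)**2 = (1 + 46/44)**2 = (1 + 46*(1/44))**2 = (1 + 23/22)**2 = (45/22)**2 = 2025/484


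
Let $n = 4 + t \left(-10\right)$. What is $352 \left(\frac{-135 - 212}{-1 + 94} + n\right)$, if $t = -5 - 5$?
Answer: $\frac{3282400}{93} \approx 35295.0$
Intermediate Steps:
$t = -10$ ($t = -5 - 5 = -10$)
$n = 104$ ($n = 4 - -100 = 4 + 100 = 104$)
$352 \left(\frac{-135 - 212}{-1 + 94} + n\right) = 352 \left(\frac{-135 - 212}{-1 + 94} + 104\right) = 352 \left(- \frac{347}{93} + 104\right) = 352 \cdot \frac{9325}{93} = \frac{3282400}{93}$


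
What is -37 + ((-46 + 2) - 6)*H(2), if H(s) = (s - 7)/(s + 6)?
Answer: -23/4 ≈ -5.7500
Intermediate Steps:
H(s) = (-7 + s)/(6 + s)
-37 + ((-46 + 2) - 6)*H(2) = -37 + ((-46 + 2) - 6)*((-7 + 2)/(6 + 2)) = -37 + (-44 - 6)*(-5/8) = -37 - 25*(-5)/4 = -37 - 50*(-5/8) = -37 + 125/4 = -23/4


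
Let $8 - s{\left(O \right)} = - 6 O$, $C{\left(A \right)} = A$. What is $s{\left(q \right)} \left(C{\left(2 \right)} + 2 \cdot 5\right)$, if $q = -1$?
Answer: $24$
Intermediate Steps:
$s{\left(O \right)} = 8 + 6 O$ ($s{\left(O \right)} = 8 - - 6 O = 8 + 6 O$)
$s{\left(q \right)} \left(C{\left(2 \right)} + 2 \cdot 5\right) = \left(8 + 6 \left(-1\right)\right) \left(2 + 2 \cdot 5\right) = \left(8 - 6\right) \left(2 + 10\right) = 2 \cdot 12 = 24$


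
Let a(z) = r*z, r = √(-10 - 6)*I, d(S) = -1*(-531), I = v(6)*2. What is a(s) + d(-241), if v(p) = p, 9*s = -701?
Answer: 531 - 11216*I/3 ≈ 531.0 - 3738.7*I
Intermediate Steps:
s = -701/9 (s = (⅑)*(-701) = -701/9 ≈ -77.889)
I = 12 (I = 6*2 = 12)
d(S) = 531
r = 48*I (r = √(-10 - 6)*12 = √(-16)*12 = (4*I)*12 = 48*I ≈ 48.0*I)
a(z) = 48*I*z (a(z) = (48*I)*z = 48*I*z)
a(s) + d(-241) = 48*I*(-701/9) + 531 = -11216*I/3 + 531 = 531 - 11216*I/3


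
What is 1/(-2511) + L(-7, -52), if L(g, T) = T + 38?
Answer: -35155/2511 ≈ -14.000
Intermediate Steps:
L(g, T) = 38 + T
1/(-2511) + L(-7, -52) = 1/(-2511) + (38 - 52) = -1/2511 - 14 = -35155/2511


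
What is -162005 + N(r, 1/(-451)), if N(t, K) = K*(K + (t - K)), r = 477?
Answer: -73064732/451 ≈ -1.6201e+5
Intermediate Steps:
N(t, K) = K*t
-162005 + N(r, 1/(-451)) = -162005 + 477/(-451) = -162005 - 1/451*477 = -162005 - 477/451 = -73064732/451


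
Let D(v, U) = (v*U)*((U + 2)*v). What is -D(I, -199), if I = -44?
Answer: -75897008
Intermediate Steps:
D(v, U) = U*v²*(2 + U) (D(v, U) = (U*v)*((2 + U)*v) = (U*v)*(v*(2 + U)) = U*v²*(2 + U))
-D(I, -199) = -(-199)*(-44)²*(2 - 199) = -(-199)*1936*(-197) = -1*75897008 = -75897008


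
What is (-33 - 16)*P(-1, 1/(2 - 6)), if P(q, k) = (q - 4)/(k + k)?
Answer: -490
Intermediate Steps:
P(q, k) = (-4 + q)/(2*k) (P(q, k) = (-4 + q)/((2*k)) = (-4 + q)*(1/(2*k)) = (-4 + q)/(2*k))
(-33 - 16)*P(-1, 1/(2 - 6)) = (-33 - 16)*((-4 - 1)/(2*(1/(2 - 6)))) = -49*(-5)/(2*(1/(-4))) = -49*(-5)/(2*(-1/4)) = -49*(-4)*(-5)/2 = -49*10 = -490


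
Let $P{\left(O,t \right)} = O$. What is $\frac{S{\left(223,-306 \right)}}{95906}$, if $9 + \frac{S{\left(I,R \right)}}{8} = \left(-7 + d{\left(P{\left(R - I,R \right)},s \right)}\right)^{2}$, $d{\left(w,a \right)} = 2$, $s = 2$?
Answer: $\frac{64}{47953} \approx 0.0013346$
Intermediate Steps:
$S{\left(I,R \right)} = 128$ ($S{\left(I,R \right)} = -72 + 8 \left(-7 + 2\right)^{2} = -72 + 8 \left(-5\right)^{2} = -72 + 8 \cdot 25 = -72 + 200 = 128$)
$\frac{S{\left(223,-306 \right)}}{95906} = \frac{128}{95906} = 128 \cdot \frac{1}{95906} = \frac{64}{47953}$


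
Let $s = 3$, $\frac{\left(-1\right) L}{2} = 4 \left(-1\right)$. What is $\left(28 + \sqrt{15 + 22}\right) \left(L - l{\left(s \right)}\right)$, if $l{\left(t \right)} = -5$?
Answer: $364 + 13 \sqrt{37} \approx 443.08$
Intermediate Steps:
$L = 8$ ($L = - 2 \cdot 4 \left(-1\right) = \left(-2\right) \left(-4\right) = 8$)
$\left(28 + \sqrt{15 + 22}\right) \left(L - l{\left(s \right)}\right) = \left(28 + \sqrt{15 + 22}\right) \left(8 - -5\right) = \left(28 + \sqrt{37}\right) \left(8 + 5\right) = \left(28 + \sqrt{37}\right) 13 = 364 + 13 \sqrt{37}$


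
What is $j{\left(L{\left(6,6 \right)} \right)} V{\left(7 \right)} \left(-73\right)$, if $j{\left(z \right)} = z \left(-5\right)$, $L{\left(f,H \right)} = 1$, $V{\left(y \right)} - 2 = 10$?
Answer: $4380$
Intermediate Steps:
$V{\left(y \right)} = 12$ ($V{\left(y \right)} = 2 + 10 = 12$)
$j{\left(z \right)} = - 5 z$
$j{\left(L{\left(6,6 \right)} \right)} V{\left(7 \right)} \left(-73\right) = \left(-5\right) 1 \cdot 12 \left(-73\right) = \left(-5\right) 12 \left(-73\right) = \left(-60\right) \left(-73\right) = 4380$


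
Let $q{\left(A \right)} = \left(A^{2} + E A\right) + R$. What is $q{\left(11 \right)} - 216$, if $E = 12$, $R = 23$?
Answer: $60$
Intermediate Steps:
$q{\left(A \right)} = 23 + A^{2} + 12 A$ ($q{\left(A \right)} = \left(A^{2} + 12 A\right) + 23 = 23 + A^{2} + 12 A$)
$q{\left(11 \right)} - 216 = \left(23 + 11^{2} + 12 \cdot 11\right) - 216 = \left(23 + 121 + 132\right) - 216 = 276 - 216 = 60$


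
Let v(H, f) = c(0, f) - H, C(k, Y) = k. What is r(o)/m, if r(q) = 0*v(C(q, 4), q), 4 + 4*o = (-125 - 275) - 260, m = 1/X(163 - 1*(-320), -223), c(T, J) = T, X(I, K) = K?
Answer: 0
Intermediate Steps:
v(H, f) = -H (v(H, f) = 0 - H = -H)
m = -1/223 (m = 1/(-223) = -1/223 ≈ -0.0044843)
o = -166 (o = -1 + ((-125 - 275) - 260)/4 = -1 + (-400 - 260)/4 = -1 + (1/4)*(-660) = -1 - 165 = -166)
r(q) = 0 (r(q) = 0*(-q) = 0)
r(o)/m = 0/(-1/223) = 0*(-223) = 0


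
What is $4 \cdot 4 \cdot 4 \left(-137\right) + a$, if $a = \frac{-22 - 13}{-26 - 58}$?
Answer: $- \frac{105211}{12} \approx -8767.6$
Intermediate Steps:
$a = \frac{5}{12}$ ($a = - \frac{35}{-84} = \left(-35\right) \left(- \frac{1}{84}\right) = \frac{5}{12} \approx 0.41667$)
$4 \cdot 4 \cdot 4 \left(-137\right) + a = 4 \cdot 4 \cdot 4 \left(-137\right) + \frac{5}{12} = 16 \cdot 4 \left(-137\right) + \frac{5}{12} = 64 \left(-137\right) + \frac{5}{12} = -8768 + \frac{5}{12} = - \frac{105211}{12}$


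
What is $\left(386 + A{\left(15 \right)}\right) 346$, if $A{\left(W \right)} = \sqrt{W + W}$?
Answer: $133556 + 346 \sqrt{30} \approx 1.3545 \cdot 10^{5}$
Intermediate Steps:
$A{\left(W \right)} = \sqrt{2} \sqrt{W}$ ($A{\left(W \right)} = \sqrt{2 W} = \sqrt{2} \sqrt{W}$)
$\left(386 + A{\left(15 \right)}\right) 346 = \left(386 + \sqrt{2} \sqrt{15}\right) 346 = \left(386 + \sqrt{30}\right) 346 = 133556 + 346 \sqrt{30}$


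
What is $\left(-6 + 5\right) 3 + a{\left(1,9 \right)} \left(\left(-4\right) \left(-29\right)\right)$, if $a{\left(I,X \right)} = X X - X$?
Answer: $8349$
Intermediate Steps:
$a{\left(I,X \right)} = X^{2} - X$
$\left(-6 + 5\right) 3 + a{\left(1,9 \right)} \left(\left(-4\right) \left(-29\right)\right) = \left(-6 + 5\right) 3 + 9 \left(-1 + 9\right) \left(\left(-4\right) \left(-29\right)\right) = \left(-1\right) 3 + 9 \cdot 8 \cdot 116 = -3 + 72 \cdot 116 = -3 + 8352 = 8349$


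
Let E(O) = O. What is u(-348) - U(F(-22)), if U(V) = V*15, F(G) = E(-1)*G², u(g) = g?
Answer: 6912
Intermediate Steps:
F(G) = -G²
U(V) = 15*V
u(-348) - U(F(-22)) = -348 - 15*(-1*(-22)²) = -348 - 15*(-1*484) = -348 - 15*(-484) = -348 - 1*(-7260) = -348 + 7260 = 6912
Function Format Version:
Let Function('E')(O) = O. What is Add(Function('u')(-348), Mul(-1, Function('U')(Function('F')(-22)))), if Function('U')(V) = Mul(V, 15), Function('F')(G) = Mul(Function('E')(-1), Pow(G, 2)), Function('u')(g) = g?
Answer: 6912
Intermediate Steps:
Function('F')(G) = Mul(-1, Pow(G, 2))
Function('U')(V) = Mul(15, V)
Add(Function('u')(-348), Mul(-1, Function('U')(Function('F')(-22)))) = Add(-348, Mul(-1, Mul(15, Mul(-1, Pow(-22, 2))))) = Add(-348, Mul(-1, Mul(15, Mul(-1, 484)))) = Add(-348, Mul(-1, Mul(15, -484))) = Add(-348, Mul(-1, -7260)) = Add(-348, 7260) = 6912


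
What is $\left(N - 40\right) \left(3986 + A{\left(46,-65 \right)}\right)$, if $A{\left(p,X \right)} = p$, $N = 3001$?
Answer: $11938752$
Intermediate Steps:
$\left(N - 40\right) \left(3986 + A{\left(46,-65 \right)}\right) = \left(3001 - 40\right) \left(3986 + 46\right) = 2961 \cdot 4032 = 11938752$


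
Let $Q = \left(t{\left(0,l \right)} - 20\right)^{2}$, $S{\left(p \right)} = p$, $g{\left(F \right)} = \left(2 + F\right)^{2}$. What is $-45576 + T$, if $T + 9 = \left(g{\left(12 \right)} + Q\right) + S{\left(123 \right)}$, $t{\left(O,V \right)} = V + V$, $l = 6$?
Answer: $-45202$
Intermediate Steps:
$t{\left(O,V \right)} = 2 V$
$Q = 64$ ($Q = \left(2 \cdot 6 - 20\right)^{2} = \left(12 - 20\right)^{2} = \left(-8\right)^{2} = 64$)
$T = 374$ ($T = -9 + \left(\left(\left(2 + 12\right)^{2} + 64\right) + 123\right) = -9 + \left(\left(14^{2} + 64\right) + 123\right) = -9 + \left(\left(196 + 64\right) + 123\right) = -9 + \left(260 + 123\right) = -9 + 383 = 374$)
$-45576 + T = -45576 + 374 = -45202$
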